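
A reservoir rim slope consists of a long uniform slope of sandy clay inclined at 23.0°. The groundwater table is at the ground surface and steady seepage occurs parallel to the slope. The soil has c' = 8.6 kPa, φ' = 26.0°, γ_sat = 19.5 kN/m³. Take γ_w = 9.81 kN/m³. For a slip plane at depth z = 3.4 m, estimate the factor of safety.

FS = 0.93

With seepage parallel to the slope and the water table at the surface, the effective normal stress on the slip plane uses the buoyant unit weight γ' = γ_sat − γ_w while the driving shear stress uses γ_sat:
FS = [c' + γ' z cos²β tanφ'] / [γ_sat z sinβ cosβ]
γ' = 19.5 − 9.81 = 9.69 kN/m³
Numerator = 8.6 + 9.69·3.4·cos²23.0°·tan26.0° = 8.6 + 9.69·3.4·0.8473·0.4877 = 22.216 kPa
Denominator = 19.5·3.4·sin23.0°·cos23.0° = 19.5·3.4·0.3907·0.9205 = 23.846 kPa
FS = 22.216 / 23.846 = 0.932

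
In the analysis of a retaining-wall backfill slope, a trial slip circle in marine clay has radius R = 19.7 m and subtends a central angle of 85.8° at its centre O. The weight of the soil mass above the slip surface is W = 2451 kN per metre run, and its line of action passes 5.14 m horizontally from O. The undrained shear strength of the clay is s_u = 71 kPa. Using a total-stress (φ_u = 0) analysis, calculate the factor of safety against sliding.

Taking moments about the centre O, the resisting moment is provided by the undrained shear strength acting along the arc:
Arc length L_a = R·θ = 19.7·(85.8°·π/180) = 19.7·1.4975 = 29.50 m
M_R = s_u·L_a·R = 71·29.50·19.7 = 41262.5 kN·m/m
M_D = W·d = 2451·5.14 = 12598.1 kN·m/m
FS = M_R / M_D = 41262.5 / 12598.1 = 3.275

FS = 3.28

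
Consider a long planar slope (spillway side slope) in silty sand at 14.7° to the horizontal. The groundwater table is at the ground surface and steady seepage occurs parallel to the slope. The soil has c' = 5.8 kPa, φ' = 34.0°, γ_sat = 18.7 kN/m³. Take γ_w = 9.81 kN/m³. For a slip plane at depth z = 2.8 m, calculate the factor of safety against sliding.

With seepage parallel to the slope and the water table at the surface, the effective normal stress on the slip plane uses the buoyant unit weight γ' = γ_sat − γ_w while the driving shear stress uses γ_sat:
FS = [c' + γ' z cos²β tanφ'] / [γ_sat z sinβ cosβ]
γ' = 18.7 − 9.81 = 8.89 kN/m³
Numerator = 5.8 + 8.89·2.8·cos²14.7°·tan34.0° = 5.8 + 8.89·2.8·0.9356·0.6745 = 21.509 kPa
Denominator = 18.7·2.8·sin14.7°·cos14.7° = 18.7·2.8·0.2538·0.9673 = 12.852 kPa
FS = 21.509 / 12.852 = 1.674

FS = 1.67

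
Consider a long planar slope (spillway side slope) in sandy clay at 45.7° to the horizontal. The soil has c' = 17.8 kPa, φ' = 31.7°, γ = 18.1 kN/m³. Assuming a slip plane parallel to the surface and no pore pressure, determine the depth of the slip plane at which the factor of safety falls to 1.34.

Setting FS = 1.34 in FS = [c' + γz cos²β tanφ'] / [γz sinβ cosβ] and solving for z:
z = c' / [γ cosβ (FS·sinβ − cosβ·tanφ')]
  = 17.8 / [18.1·cos45.7°·(1.34·sin45.7° − cos45.7°·tan31.7°)]
  = 17.8 / [18.1·0.6984·(1.34·0.7157 − 0.6984·0.6176)]
  = 17.8 / 6.6705 = 2.668 m

z = 2.67 m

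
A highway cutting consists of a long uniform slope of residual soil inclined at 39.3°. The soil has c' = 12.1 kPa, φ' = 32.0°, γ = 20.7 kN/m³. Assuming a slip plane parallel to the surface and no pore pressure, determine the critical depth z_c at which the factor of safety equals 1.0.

z_c = 5.04 m

Setting FS = 1.00 in FS = [c' + γz cos²β tanφ'] / [γz sinβ cosβ] and solving for z:
z = c' / [γ cosβ (FS·sinβ − cosβ·tanφ')]
  = 12.1 / [20.7·cos39.3°·(1.00·sin39.3° − cos39.3°·tan32.0°)]
  = 12.1 / [20.7·0.7738·(1.00·0.6334 − 0.7738·0.6249)]
  = 12.1 / 2.4001 = 5.041 m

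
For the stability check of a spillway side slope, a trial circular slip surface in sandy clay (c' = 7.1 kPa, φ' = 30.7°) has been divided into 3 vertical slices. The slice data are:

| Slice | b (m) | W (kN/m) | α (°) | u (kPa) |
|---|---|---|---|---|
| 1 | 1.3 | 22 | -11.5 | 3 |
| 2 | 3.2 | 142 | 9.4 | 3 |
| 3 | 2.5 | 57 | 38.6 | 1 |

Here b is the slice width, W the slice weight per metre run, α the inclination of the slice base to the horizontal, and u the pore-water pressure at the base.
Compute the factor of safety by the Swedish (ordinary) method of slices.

FS = 3.08

Ordinary method of slices: FS = Σ[c'·Δl_i + (W_i cosα_i − u_i·Δl_i)·tanφ'] / Σ W_i sinα_i, with Δl_i = b_i / cosα_i.
Slice 1: Δl = 1.3/cos(-11.5°) = 1.327 m; N'_1 = 22·cos(-11.5°) − 3·1.327 = 17.6; c'Δl = 9.42; W sinα = -4.4
Slice 2: Δl = 3.2/cos9.4° = 3.244 m; N'_2 = 142·cos9.4° − 3·3.244 = 130.4; c'Δl = 23.03; W sinα = 23.2
Slice 3: Δl = 2.5/cos38.6° = 3.199 m; N'_3 = 57·cos38.6° − 1·3.199 = 41.3; c'Δl = 22.71; W sinα = 35.6
Σc'Δl = 55.2 kN/m; ΣN' = 189.3 kN/m; ΣW sinα = 54.4 kN/m
Resisting = 55.2 + 189.3·tan30.7° = 55.2 + 112.4 = 167.6 kN/m
FS = 167.6 / 54.4 = 3.082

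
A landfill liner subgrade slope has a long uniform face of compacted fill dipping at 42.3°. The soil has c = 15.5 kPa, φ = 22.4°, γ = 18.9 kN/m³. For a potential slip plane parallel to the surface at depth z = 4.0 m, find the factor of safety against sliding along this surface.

For an infinite slope with a slip plane parallel to the surface (no pore pressure): FS = [c + γz cos²β tanφ] / [γz sinβ cosβ].
γz = 18.9·4.0 = 75.60 kN/m²
Numerator = 15.5 + 75.60·cos²42.3°·tan22.4° = 15.5 + 75.60·0.5471·0.4122 = 32.546 kPa
Denominator = 75.60·sin42.3°·cos42.3° = 75.60·0.6730·0.7396 = 37.632 kPa
FS = 32.546 / 37.632 = 0.865

FS = 0.86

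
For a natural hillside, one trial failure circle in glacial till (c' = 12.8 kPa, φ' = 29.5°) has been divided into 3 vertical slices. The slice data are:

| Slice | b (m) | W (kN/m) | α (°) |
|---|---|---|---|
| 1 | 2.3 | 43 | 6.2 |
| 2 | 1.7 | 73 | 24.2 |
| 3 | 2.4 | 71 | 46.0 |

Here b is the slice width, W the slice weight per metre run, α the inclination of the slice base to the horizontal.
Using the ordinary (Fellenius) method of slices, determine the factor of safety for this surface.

Ordinary method of slices: FS = Σ[c'·Δl_i + (W_i cosα_i)·tanφ'] / Σ W_i sinα_i, with Δl_i = b_i / cosα_i.
Slice 1: Δl = 2.3/cos6.2° = 2.314 m; N'_1 = 43·cos6.2° = 42.7; c'Δl = 29.61; W sinα = 4.6
Slice 2: Δl = 1.7/cos24.2° = 1.864 m; N'_2 = 73·cos24.2° = 66.6; c'Δl = 23.86; W sinα = 29.9
Slice 3: Δl = 2.4/cos46.0° = 3.455 m; N'_3 = 71·cos46.0° = 49.3; c'Δl = 44.22; W sinα = 51.1
Σc'Δl = 97.7 kN/m; ΣN' = 158.7 kN/m; ΣW sinα = 85.6 kN/m
Resisting = 97.7 + 158.7·tan29.5° = 97.7 + 89.8 = 187.5 kN/m
FS = 187.5 / 85.6 = 2.189

FS = 2.19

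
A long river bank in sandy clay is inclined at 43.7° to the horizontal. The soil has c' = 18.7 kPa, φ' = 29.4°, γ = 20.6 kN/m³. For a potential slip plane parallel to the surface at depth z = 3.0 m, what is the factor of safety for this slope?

For an infinite slope with a slip plane parallel to the surface (no pore pressure): FS = [c' + γz cos²β tanφ'] / [γz sinβ cosβ].
γz = 20.6·3.0 = 61.80 kN/m²
Numerator = 18.7 + 61.80·cos²43.7°·tan29.4° = 18.7 + 61.80·0.5227·0.5635 = 36.901 kPa
Denominator = 61.80·sin43.7°·cos43.7° = 61.80·0.6909·0.7230 = 30.868 kPa
FS = 36.901 / 30.868 = 1.195

FS = 1.20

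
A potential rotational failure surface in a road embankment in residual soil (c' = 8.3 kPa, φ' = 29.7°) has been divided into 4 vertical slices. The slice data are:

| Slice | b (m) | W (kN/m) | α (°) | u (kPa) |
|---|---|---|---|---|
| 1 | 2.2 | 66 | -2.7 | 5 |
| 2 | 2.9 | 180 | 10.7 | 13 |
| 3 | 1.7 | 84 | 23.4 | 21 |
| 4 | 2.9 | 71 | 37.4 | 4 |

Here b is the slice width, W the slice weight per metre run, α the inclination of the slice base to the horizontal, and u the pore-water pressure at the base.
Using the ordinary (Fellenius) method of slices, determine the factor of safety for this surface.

Ordinary method of slices: FS = Σ[c'·Δl_i + (W_i cosα_i − u_i·Δl_i)·tanφ'] / Σ W_i sinα_i, with Δl_i = b_i / cosα_i.
Slice 1: Δl = 2.2/cos(-2.7°) = 2.202 m; N'_1 = 66·cos(-2.7°) − 5·2.202 = 54.9; c'Δl = 18.28; W sinα = -3.1
Slice 2: Δl = 2.9/cos10.7° = 2.951 m; N'_2 = 180·cos10.7° − 13·2.951 = 138.5; c'Δl = 24.50; W sinα = 33.4
Slice 3: Δl = 1.7/cos23.4° = 1.852 m; N'_3 = 84·cos23.4° − 21·1.852 = 38.2; c'Δl = 15.37; W sinα = 33.4
Slice 4: Δl = 2.9/cos37.4° = 3.650 m; N'_4 = 71·cos37.4° − 4·3.650 = 41.8; c'Δl = 30.30; W sinα = 43.1
Σc'Δl = 88.4 kN/m; ΣN' = 273.4 kN/m; ΣW sinα = 106.8 kN/m
Resisting = 88.4 + 273.4·tan29.7° = 88.4 + 156.0 = 244.4 kN/m
FS = 244.4 / 106.8 = 2.289

FS = 2.29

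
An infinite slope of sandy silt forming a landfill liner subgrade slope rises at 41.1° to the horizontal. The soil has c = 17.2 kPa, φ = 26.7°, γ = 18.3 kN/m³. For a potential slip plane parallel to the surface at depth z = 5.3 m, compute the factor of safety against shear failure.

For an infinite slope with a slip plane parallel to the surface (no pore pressure): FS = [c + γz cos²β tanφ] / [γz sinβ cosβ].
γz = 18.3·5.3 = 96.99 kN/m²
Numerator = 17.2 + 96.99·cos²41.1°·tan26.7° = 17.2 + 96.99·0.5679·0.5029 = 44.901 kPa
Denominator = 96.99·sin41.1°·cos41.1° = 96.99·0.6574·0.7536 = 48.046 kPa
FS = 44.901 / 48.046 = 0.935

FS = 0.93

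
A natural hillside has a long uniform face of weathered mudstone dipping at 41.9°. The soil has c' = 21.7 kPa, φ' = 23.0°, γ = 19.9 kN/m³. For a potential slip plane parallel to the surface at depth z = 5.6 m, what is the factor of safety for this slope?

FS = 0.86

For an infinite slope with a slip plane parallel to the surface (no pore pressure): FS = [c' + γz cos²β tanφ'] / [γz sinβ cosβ].
γz = 19.9·5.6 = 111.44 kN/m²
Numerator = 21.7 + 111.44·cos²41.9°·tan23.0° = 21.7 + 111.44·0.5540·0.4245 = 47.906 kPa
Denominator = 111.44·sin41.9°·cos41.9° = 111.44·0.6678·0.7443 = 55.394 kPa
FS = 47.906 / 55.394 = 0.865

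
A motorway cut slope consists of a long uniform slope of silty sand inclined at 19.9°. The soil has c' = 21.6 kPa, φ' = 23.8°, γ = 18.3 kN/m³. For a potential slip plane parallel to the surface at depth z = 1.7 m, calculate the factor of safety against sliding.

For an infinite slope with a slip plane parallel to the surface (no pore pressure): FS = [c' + γz cos²β tanφ'] / [γz sinβ cosβ].
γz = 18.3·1.7 = 31.11 kN/m²
Numerator = 21.6 + 31.11·cos²19.9°·tan23.8° = 21.6 + 31.11·0.8841·0.4411 = 33.731 kPa
Denominator = 31.11·sin19.9°·cos19.9° = 31.11·0.3404·0.9403 = 9.957 kPa
FS = 33.731 / 9.957 = 3.388

FS = 3.39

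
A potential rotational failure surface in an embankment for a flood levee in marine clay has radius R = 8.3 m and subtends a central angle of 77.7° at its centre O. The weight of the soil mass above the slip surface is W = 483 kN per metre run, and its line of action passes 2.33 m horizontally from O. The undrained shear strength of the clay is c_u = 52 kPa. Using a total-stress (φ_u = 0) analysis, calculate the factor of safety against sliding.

FS = 4.32

Taking moments about the centre O, the resisting moment is provided by the undrained shear strength acting along the arc:
Arc length L_a = R·θ = 8.3·(77.7°·π/180) = 8.3·1.3561 = 11.26 m
M_R = c_u·L_a·R = 52·11.26·8.3 = 4858.0 kN·m/m
M_D = W·d = 483·2.33 = 1125.4 kN·m/m
FS = M_R / M_D = 4858.0 / 1125.4 = 4.317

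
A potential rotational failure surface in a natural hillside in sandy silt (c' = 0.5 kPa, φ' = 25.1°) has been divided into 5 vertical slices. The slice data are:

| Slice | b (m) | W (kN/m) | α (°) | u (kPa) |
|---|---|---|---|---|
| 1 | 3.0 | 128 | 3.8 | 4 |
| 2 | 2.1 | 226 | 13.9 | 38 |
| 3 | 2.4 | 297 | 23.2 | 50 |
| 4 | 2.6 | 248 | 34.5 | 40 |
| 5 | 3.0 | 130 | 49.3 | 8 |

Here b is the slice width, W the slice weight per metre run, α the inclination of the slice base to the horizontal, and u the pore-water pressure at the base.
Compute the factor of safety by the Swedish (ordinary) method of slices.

Ordinary method of slices: FS = Σ[c'·Δl_i + (W_i cosα_i − u_i·Δl_i)·tanφ'] / Σ W_i sinα_i, with Δl_i = b_i / cosα_i.
Slice 1: Δl = 3.0/cos3.8° = 3.007 m; N'_1 = 128·cos3.8° − 4·3.007 = 115.7; c'Δl = 1.50; W sinα = 8.5
Slice 2: Δl = 2.1/cos13.9° = 2.163 m; N'_2 = 226·cos13.9° − 38·2.163 = 137.2; c'Δl = 1.08; W sinα = 54.3
Slice 3: Δl = 2.4/cos23.2° = 2.611 m; N'_3 = 297·cos23.2° − 50·2.611 = 142.4; c'Δl = 1.31; W sinα = 117.0
Slice 4: Δl = 2.6/cos34.5° = 3.155 m; N'_4 = 248·cos34.5° − 40·3.155 = 78.2; c'Δl = 1.58; W sinα = 140.5
Slice 5: Δl = 3.0/cos49.3° = 4.601 m; N'_5 = 130·cos49.3° − 8·4.601 = 48.0; c'Δl = 2.30; W sinα = 98.6
Σc'Δl = 7.8 kN/m; ΣN' = 521.5 kN/m; ΣW sinα = 418.8 kN/m
Resisting = 7.8 + 521.5·tan25.1° = 7.8 + 244.3 = 252.0 kN/m
FS = 252.0 / 418.8 = 0.602

FS = 0.60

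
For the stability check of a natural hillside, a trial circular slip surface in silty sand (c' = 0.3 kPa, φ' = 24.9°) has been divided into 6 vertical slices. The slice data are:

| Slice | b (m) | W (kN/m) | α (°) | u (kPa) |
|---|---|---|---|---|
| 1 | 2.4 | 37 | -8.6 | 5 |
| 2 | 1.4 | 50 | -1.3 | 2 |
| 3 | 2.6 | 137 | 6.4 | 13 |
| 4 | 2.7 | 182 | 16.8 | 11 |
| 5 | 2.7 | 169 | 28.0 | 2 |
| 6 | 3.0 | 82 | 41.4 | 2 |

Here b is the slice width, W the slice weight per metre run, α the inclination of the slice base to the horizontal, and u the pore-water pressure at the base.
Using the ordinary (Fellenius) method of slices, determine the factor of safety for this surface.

FS = 1.25

Ordinary method of slices: FS = Σ[c'·Δl_i + (W_i cosα_i − u_i·Δl_i)·tanφ'] / Σ W_i sinα_i, with Δl_i = b_i / cosα_i.
Slice 1: Δl = 2.4/cos(-8.6°) = 2.427 m; N'_1 = 37·cos(-8.6°) − 5·2.427 = 24.4; c'Δl = 0.73; W sinα = -5.5
Slice 2: Δl = 1.4/cos(-1.3°) = 1.400 m; N'_2 = 50·cos(-1.3°) − 2·1.400 = 47.2; c'Δl = 0.42; W sinα = -1.1
Slice 3: Δl = 2.6/cos6.4° = 2.616 m; N'_3 = 137·cos6.4° − 13·2.616 = 102.1; c'Δl = 0.78; W sinα = 15.3
Slice 4: Δl = 2.7/cos16.8° = 2.820 m; N'_4 = 182·cos16.8° − 11·2.820 = 143.2; c'Δl = 0.85; W sinα = 52.6
Slice 5: Δl = 2.7/cos28.0° = 3.058 m; N'_5 = 169·cos28.0° − 2·3.058 = 143.1; c'Δl = 0.92; W sinα = 79.3
Slice 6: Δl = 3.0/cos41.4° = 3.999 m; N'_6 = 82·cos41.4° − 2·3.999 = 53.5; c'Δl = 1.20; W sinα = 54.2
Σc'Δl = 4.9 kN/m; ΣN' = 513.6 kN/m; ΣW sinα = 194.8 kN/m
Resisting = 4.9 + 513.6·tan24.9° = 4.9 + 238.4 = 243.3 kN/m
FS = 243.3 / 194.8 = 1.249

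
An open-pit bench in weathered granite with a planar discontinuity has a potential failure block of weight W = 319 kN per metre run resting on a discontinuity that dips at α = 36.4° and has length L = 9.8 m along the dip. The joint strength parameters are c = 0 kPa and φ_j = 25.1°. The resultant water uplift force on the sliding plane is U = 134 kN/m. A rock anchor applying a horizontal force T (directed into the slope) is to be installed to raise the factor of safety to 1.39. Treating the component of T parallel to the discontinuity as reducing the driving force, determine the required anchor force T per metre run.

T = 147 kN/m

Resolving forces along and normal to the sliding plane, with the horizontal anchor force T adding T·sinα to the effective normal force and T·cosα acting up the plane against the driving force:
FS = [cL + (W cosα − U + T sinα) tanφ_j] / [W sinα − T cosα]
Without the anchor: N' = 122.8 kN/m, driving T_d = 189.3 kN/m, resisting R = 0·9.8 + 122.8·tan25.1° = 57.5 kN/m, FS = 0.30.
Setting FS = 1.39 and solving for T:
1.39·(189.3 − T cos36.4°) = 57.5 + T sin36.4°·tan25.1°
T·(sin36.4°·tan25.1° + 1.39·cos36.4°) = 1.39·189.3 − 57.5
T·(0.5934·0.4684 + 1.39·0.8049) = 263.1 − 57.5 = 205.6
T·1.3968 = 205.6
T = 147.2 kN/m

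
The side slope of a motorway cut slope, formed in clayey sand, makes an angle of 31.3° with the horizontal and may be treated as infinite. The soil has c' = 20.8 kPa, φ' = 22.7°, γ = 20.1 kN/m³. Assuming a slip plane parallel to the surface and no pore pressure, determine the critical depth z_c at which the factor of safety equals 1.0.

z_c = 7.47 m

Setting FS = 1.00 in FS = [c' + γz cos²β tanφ'] / [γz sinβ cosβ] and solving for z:
z = c' / [γ cosβ (FS·sinβ − cosβ·tanφ')]
  = 20.8 / [20.1·cos31.3°·(1.00·sin31.3° − cos31.3°·tan22.7°)]
  = 20.8 / [20.1·0.8545·(1.00·0.5195 − 0.8545·0.4183)]
  = 20.8 / 2.7839 = 7.472 m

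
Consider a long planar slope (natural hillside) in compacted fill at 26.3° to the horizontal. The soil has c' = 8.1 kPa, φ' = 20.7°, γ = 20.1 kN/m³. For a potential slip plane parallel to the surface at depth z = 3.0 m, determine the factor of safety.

FS = 1.10

For an infinite slope with a slip plane parallel to the surface (no pore pressure): FS = [c' + γz cos²β tanφ'] / [γz sinβ cosβ].
γz = 20.1·3.0 = 60.30 kN/m²
Numerator = 8.1 + 60.30·cos²26.3°·tan20.7° = 8.1 + 60.30·0.8037·0.3779 = 26.412 kPa
Denominator = 60.30·sin26.3°·cos26.3° = 60.30·0.4431·0.8965 = 23.952 kPa
FS = 26.412 / 23.952 = 1.103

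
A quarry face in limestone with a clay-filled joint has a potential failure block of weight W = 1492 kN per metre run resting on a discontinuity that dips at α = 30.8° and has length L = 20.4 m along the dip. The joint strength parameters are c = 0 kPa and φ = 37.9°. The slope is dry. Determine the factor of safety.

FS = 1.31

Resolving the block weight along and normal to the plane and applying the Mohr–Coulomb strength on the joint:
N' = W cosα = 1492·cos30.8° = 1281.6 kN/m
Driving force T = W sinα = 1492·sin30.8° = 764.0 kN/m
Resisting force R = c·L + N'·tanφ = 0·20.4 + 1281.6·tan37.9° = 0.0 + 997.7 = 997.7 kN/m
FS = R / T = 997.7 / 764.0 = 1.306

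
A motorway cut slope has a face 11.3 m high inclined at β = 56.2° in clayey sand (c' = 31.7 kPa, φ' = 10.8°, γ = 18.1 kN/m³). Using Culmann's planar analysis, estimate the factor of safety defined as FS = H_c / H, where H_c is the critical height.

FS = 1.70

H_c = (4c'/γ) · sinβ cosφ' / [1 − cos(β − φ')]
    = (4·31.7/18.1) · sin56.2°·cos10.8° / [1 − cos45.4°]
    = 7.006 · 0.8163 / 0.2978 = 19.20 m
FS = H_c / H = 19.20 / 11.3 = 1.699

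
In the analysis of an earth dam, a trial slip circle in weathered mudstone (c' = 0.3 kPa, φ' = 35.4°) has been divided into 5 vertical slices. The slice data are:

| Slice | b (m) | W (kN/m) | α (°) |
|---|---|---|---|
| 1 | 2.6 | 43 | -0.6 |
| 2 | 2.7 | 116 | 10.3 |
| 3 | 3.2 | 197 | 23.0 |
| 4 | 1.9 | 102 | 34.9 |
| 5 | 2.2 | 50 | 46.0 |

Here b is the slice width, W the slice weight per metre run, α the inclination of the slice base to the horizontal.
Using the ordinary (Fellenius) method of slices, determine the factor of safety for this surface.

FS = 1.72

Ordinary method of slices: FS = Σ[c'·Δl_i + (W_i cosα_i)·tanφ'] / Σ W_i sinα_i, with Δl_i = b_i / cosα_i.
Slice 1: Δl = 2.6/cos(-0.6°) = 2.600 m; N'_1 = 43·cos(-0.6°) = 43.0; c'Δl = 0.78; W sinα = -0.5
Slice 2: Δl = 2.7/cos10.3° = 2.744 m; N'_2 = 116·cos10.3° = 114.1; c'Δl = 0.82; W sinα = 20.7
Slice 3: Δl = 3.2/cos23.0° = 3.476 m; N'_3 = 197·cos23.0° = 181.3; c'Δl = 1.04; W sinα = 77.0
Slice 4: Δl = 1.9/cos34.9° = 2.317 m; N'_4 = 102·cos34.9° = 83.7; c'Δl = 0.69; W sinα = 58.4
Slice 5: Δl = 2.2/cos46.0° = 3.167 m; N'_5 = 50·cos46.0° = 34.7; c'Δl = 0.95; W sinα = 36.0
Σc'Δl = 4.3 kN/m; ΣN' = 456.9 kN/m; ΣW sinα = 191.6 kN/m
Resisting = 4.3 + 456.9·tan35.4° = 4.3 + 324.7 = 329.0 kN/m
FS = 329.0 / 191.6 = 1.717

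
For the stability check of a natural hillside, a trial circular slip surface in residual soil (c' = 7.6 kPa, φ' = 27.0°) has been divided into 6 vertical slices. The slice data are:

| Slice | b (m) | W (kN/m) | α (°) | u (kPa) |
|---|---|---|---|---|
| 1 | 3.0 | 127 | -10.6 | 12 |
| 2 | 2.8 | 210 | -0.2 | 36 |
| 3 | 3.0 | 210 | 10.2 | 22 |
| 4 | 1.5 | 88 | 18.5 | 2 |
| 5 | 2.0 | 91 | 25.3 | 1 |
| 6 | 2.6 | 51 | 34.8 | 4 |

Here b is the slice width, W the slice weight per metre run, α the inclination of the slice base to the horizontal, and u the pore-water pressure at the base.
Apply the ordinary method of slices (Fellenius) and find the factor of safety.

FS = 3.57

Ordinary method of slices: FS = Σ[c'·Δl_i + (W_i cosα_i − u_i·Δl_i)·tanφ'] / Σ W_i sinα_i, with Δl_i = b_i / cosα_i.
Slice 1: Δl = 3.0/cos(-10.6°) = 3.052 m; N'_1 = 127·cos(-10.6°) − 12·3.052 = 88.2; c'Δl = 23.20; W sinα = -23.4
Slice 2: Δl = 2.8/cos(-0.2°) = 2.800 m; N'_2 = 210·cos(-0.2°) − 36·2.800 = 109.2; c'Δl = 21.28; W sinα = -0.7
Slice 3: Δl = 3.0/cos10.2° = 3.048 m; N'_3 = 210·cos10.2° − 22·3.048 = 139.6; c'Δl = 23.17; W sinα = 37.2
Slice 4: Δl = 1.5/cos18.5° = 1.582 m; N'_4 = 88·cos18.5° − 2·1.582 = 80.3; c'Δl = 12.02; W sinα = 27.9
Slice 5: Δl = 2.0/cos25.3° = 2.212 m; N'_5 = 91·cos25.3° − 1·2.212 = 80.1; c'Δl = 16.81; W sinα = 38.9
Slice 6: Δl = 2.6/cos34.8° = 3.166 m; N'_6 = 51·cos34.8° − 4·3.166 = 29.2; c'Δl = 24.06; W sinα = 29.1
Σc'Δl = 120.5 kN/m; ΣN' = 526.6 kN/m; ΣW sinα = 109.0 kN/m
Resisting = 120.5 + 526.6·tan27.0° = 120.5 + 268.3 = 388.9 kN/m
FS = 388.9 / 109.0 = 3.567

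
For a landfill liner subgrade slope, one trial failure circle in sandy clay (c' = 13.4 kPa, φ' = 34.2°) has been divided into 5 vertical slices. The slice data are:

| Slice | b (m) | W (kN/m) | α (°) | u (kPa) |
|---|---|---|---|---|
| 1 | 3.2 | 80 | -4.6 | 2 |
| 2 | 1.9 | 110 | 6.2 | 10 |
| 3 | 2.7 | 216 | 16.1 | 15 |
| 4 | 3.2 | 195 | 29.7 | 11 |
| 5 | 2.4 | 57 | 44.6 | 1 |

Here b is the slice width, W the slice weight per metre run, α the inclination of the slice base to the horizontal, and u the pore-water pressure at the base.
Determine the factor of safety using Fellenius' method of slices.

Ordinary method of slices: FS = Σ[c'·Δl_i + (W_i cosα_i − u_i·Δl_i)·tanφ'] / Σ W_i sinα_i, with Δl_i = b_i / cosα_i.
Slice 1: Δl = 3.2/cos(-4.6°) = 3.210 m; N'_1 = 80·cos(-4.6°) − 2·3.210 = 73.3; c'Δl = 43.02; W sinα = -6.4
Slice 2: Δl = 1.9/cos6.2° = 1.911 m; N'_2 = 110·cos6.2° − 10·1.911 = 90.2; c'Δl = 25.61; W sinα = 11.9
Slice 3: Δl = 2.7/cos16.1° = 2.810 m; N'_3 = 216·cos16.1° − 15·2.810 = 165.4; c'Δl = 37.66; W sinα = 59.9
Slice 4: Δl = 3.2/cos29.7° = 3.684 m; N'_4 = 195·cos29.7° − 11·3.684 = 128.9; c'Δl = 49.37; W sinα = 96.6
Slice 5: Δl = 2.4/cos44.6° = 3.371 m; N'_5 = 57·cos44.6° − 1·3.371 = 37.2; c'Δl = 45.17; W sinα = 40.0
Σc'Δl = 200.8 kN/m; ΣN' = 495.0 kN/m; ΣW sinα = 202.0 kN/m
Resisting = 200.8 + 495.0·tan34.2° = 200.8 + 336.4 = 537.2 kN/m
FS = 537.2 / 202.0 = 2.660

FS = 2.66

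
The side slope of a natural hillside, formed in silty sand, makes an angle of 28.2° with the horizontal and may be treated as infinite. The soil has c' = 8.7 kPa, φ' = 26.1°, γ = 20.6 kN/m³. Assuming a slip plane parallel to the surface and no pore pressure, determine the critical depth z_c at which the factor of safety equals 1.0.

Setting FS = 1.00 in FS = [c' + γz cos²β tanφ'] / [γz sinβ cosβ] and solving for z:
z = c' / [γ cosβ (FS·sinβ − cosβ·tanφ')]
  = 8.7 / [20.6·cos28.2°·(1.00·sin28.2° − cos28.2°·tan26.1°)]
  = 8.7 / [20.6·0.8813·(1.00·0.4726 − 0.8813·0.4899)]
  = 8.7 / 0.7408 = 11.744 m

z_c = 11.74 m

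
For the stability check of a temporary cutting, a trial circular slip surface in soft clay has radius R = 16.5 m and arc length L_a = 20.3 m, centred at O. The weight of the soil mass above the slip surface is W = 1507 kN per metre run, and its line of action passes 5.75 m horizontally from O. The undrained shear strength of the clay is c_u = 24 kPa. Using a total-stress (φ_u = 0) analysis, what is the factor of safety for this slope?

FS = 0.93

Taking moments about the centre O, the resisting moment is provided by the undrained shear strength acting along the arc:
M_R = c_u·L_a·R = 24·20.30·16.5 = 8038.8 kN·m/m
M_D = W·d = 1507·5.75 = 8665.2 kN·m/m
FS = M_R / M_D = 8038.8 / 8665.2 = 0.928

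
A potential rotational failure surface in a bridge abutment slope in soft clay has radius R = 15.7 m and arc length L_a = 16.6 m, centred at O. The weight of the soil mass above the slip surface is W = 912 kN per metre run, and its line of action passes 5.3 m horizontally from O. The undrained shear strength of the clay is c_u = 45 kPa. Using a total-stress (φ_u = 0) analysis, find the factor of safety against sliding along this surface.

Taking moments about the centre O, the resisting moment is provided by the undrained shear strength acting along the arc:
M_R = c_u·L_a·R = 45·16.60·15.7 = 11727.9 kN·m/m
M_D = W·d = 912·5.3 = 4833.6 kN·m/m
FS = M_R / M_D = 11727.9 / 4833.6 = 2.426

FS = 2.43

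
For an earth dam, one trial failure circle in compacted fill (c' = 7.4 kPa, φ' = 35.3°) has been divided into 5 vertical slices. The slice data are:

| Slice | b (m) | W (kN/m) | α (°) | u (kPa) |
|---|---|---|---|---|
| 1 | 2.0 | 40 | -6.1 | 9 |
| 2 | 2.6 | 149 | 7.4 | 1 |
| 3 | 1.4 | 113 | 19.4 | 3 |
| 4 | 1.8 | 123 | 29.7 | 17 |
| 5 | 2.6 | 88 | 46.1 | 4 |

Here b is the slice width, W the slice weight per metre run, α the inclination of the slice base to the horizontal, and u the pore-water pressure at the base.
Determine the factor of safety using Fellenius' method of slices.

FS = 2.05

Ordinary method of slices: FS = Σ[c'·Δl_i + (W_i cosα_i − u_i·Δl_i)·tanφ'] / Σ W_i sinα_i, with Δl_i = b_i / cosα_i.
Slice 1: Δl = 2.0/cos(-6.1°) = 2.011 m; N'_1 = 40·cos(-6.1°) − 9·2.011 = 21.7; c'Δl = 14.88; W sinα = -4.3
Slice 2: Δl = 2.6/cos7.4° = 2.622 m; N'_2 = 149·cos7.4° − 1·2.622 = 145.1; c'Δl = 19.40; W sinα = 19.2
Slice 3: Δl = 1.4/cos19.4° = 1.484 m; N'_3 = 113·cos19.4° − 3·1.484 = 102.1; c'Δl = 10.98; W sinα = 37.5
Slice 4: Δl = 1.8/cos29.7° = 2.072 m; N'_4 = 123·cos29.7° − 17·2.072 = 71.6; c'Δl = 15.33; W sinα = 60.9
Slice 5: Δl = 2.6/cos46.1° = 3.750 m; N'_5 = 88·cos46.1° − 4·3.750 = 46.0; c'Δl = 27.75; W sinα = 63.4
Σc'Δl = 88.4 kN/m; ΣN' = 386.6 kN/m; ΣW sinα = 176.8 kN/m
Resisting = 88.4 + 386.6·tan35.3° = 88.4 + 273.7 = 362.1 kN/m
FS = 362.1 / 176.8 = 2.048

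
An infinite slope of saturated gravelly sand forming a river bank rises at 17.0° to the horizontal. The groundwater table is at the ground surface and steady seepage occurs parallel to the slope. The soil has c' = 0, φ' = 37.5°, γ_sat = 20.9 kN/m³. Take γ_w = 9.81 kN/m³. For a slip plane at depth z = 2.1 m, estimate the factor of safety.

FS = 1.33

With seepage parallel to the slope and the water table at the surface, the effective normal stress on the slip plane uses the buoyant unit weight γ' = γ_sat − γ_w while the driving shear stress uses γ_sat:
FS = [c' + γ' z cos²β tanφ'] / [γ_sat z sinβ cosβ]
(For c' = 0 this reduces to FS = (γ'/γ_sat)·tanφ'/tanβ.)
γ' = 20.9 − 9.81 = 11.09 kN/m³
Numerator = 0.0 + 11.09·2.1·cos²17.0°·tan37.5° = 0.0 + 11.09·2.1·0.9145·0.7673 = 16.343 kPa
Denominator = 20.9·2.1·sin17.0°·cos17.0° = 20.9·2.1·0.2924·0.9563 = 12.271 kPa
FS = 16.343 / 12.271 = 1.332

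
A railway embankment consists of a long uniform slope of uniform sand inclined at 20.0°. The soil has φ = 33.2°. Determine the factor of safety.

FS = 1.80

For a dry cohesionless infinite slope the factor of safety is FS = tanφ / tanβ.
FS = tan33.2° / tan20.0° = 0.6544 / 0.3640 = 1.798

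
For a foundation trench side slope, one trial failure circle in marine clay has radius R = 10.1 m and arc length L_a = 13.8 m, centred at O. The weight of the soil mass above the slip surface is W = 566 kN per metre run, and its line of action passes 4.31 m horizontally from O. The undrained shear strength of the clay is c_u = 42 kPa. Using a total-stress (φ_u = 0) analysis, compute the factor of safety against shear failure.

FS = 2.40

Taking moments about the centre O, the resisting moment is provided by the undrained shear strength acting along the arc:
M_R = c_u·L_a·R = 42·13.80·10.1 = 5854.0 kN·m/m
M_D = W·d = 566·4.31 = 2439.5 kN·m/m
FS = M_R / M_D = 5854.0 / 2439.5 = 2.400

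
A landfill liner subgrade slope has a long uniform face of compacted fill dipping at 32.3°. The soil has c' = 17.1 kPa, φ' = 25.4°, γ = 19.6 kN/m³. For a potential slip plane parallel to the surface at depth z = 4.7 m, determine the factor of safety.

For an infinite slope with a slip plane parallel to the surface (no pore pressure): FS = [c' + γz cos²β tanφ'] / [γz sinβ cosβ].
γz = 19.6·4.7 = 92.12 kN/m²
Numerator = 17.1 + 92.12·cos²32.3°·tan25.4° = 17.1 + 92.12·0.7145·0.4748 = 48.352 kPa
Denominator = 92.12·sin32.3°·cos32.3° = 92.12·0.5344·0.8453 = 41.608 kPa
FS = 48.352 / 41.608 = 1.162

FS = 1.16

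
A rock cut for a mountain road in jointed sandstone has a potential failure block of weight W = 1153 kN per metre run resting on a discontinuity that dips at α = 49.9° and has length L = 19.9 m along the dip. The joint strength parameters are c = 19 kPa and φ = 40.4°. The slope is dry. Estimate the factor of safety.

FS = 1.15

Resolving the block weight along and normal to the plane and applying the Mohr–Coulomb strength on the joint:
N' = W cosα = 1153·cos49.9° = 742.7 kN/m
Driving force T = W sinα = 1153·sin49.9° = 882.0 kN/m
Resisting force R = c·L + N'·tanφ = 19·19.9 + 742.7·tan40.4° = 378.1 + 632.1 = 1010.2 kN/m
FS = R / T = 1010.2 / 882.0 = 1.145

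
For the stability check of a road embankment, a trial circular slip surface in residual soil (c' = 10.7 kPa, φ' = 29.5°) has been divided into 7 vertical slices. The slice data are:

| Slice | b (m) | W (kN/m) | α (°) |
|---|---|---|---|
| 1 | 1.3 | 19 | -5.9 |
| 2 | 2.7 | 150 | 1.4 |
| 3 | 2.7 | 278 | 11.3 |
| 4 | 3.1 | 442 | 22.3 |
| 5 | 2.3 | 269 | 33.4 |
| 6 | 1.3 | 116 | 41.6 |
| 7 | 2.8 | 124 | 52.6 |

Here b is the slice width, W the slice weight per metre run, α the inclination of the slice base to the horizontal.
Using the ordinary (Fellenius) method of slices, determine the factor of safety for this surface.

FS = 1.65

Ordinary method of slices: FS = Σ[c'·Δl_i + (W_i cosα_i)·tanφ'] / Σ W_i sinα_i, with Δl_i = b_i / cosα_i.
Slice 1: Δl = 1.3/cos(-5.9°) = 1.307 m; N'_1 = 19·cos(-5.9°) = 18.9; c'Δl = 13.98; W sinα = -2.0
Slice 2: Δl = 2.7/cos1.4° = 2.701 m; N'_2 = 150·cos1.4° = 150.0; c'Δl = 28.90; W sinα = 3.7
Slice 3: Δl = 2.7/cos11.3° = 2.753 m; N'_3 = 278·cos11.3° = 272.6; c'Δl = 29.46; W sinα = 54.5
Slice 4: Δl = 3.1/cos22.3° = 3.351 m; N'_4 = 442·cos22.3° = 408.9; c'Δl = 35.85; W sinα = 167.7
Slice 5: Δl = 2.3/cos33.4° = 2.755 m; N'_5 = 269·cos33.4° = 224.6; c'Δl = 29.48; W sinα = 148.1
Slice 6: Δl = 1.3/cos41.6° = 1.738 m; N'_6 = 116·cos41.6° = 86.7; c'Δl = 18.60; W sinα = 77.0
Slice 7: Δl = 2.8/cos52.6° = 4.610 m; N'_7 = 124·cos52.6° = 75.3; c'Δl = 49.33; W sinα = 98.5
Σc'Δl = 205.6 kN/m; ΣN' = 1237.0 kN/m; ΣW sinα = 547.5 kN/m
Resisting = 205.6 + 1237.0·tan29.5° = 205.6 + 699.9 = 905.5 kN/m
FS = 905.5 / 547.5 = 1.654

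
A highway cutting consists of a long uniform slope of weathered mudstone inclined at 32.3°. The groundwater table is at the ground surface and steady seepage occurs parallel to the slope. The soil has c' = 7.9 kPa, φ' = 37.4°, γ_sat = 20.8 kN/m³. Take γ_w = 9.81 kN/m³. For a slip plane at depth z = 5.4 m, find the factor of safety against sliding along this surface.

With seepage parallel to the slope and the water table at the surface, the effective normal stress on the slip plane uses the buoyant unit weight γ' = γ_sat − γ_w while the driving shear stress uses γ_sat:
FS = [c' + γ' z cos²β tanφ'] / [γ_sat z sinβ cosβ]
γ' = 20.8 − 9.81 = 10.99 kN/m³
Numerator = 7.9 + 10.99·5.4·cos²32.3°·tan37.4° = 7.9 + 10.99·5.4·0.7145·0.7646 = 40.318 kPa
Denominator = 20.8·5.4·sin32.3°·cos32.3° = 20.8·5.4·0.5344·0.8453 = 50.731 kPa
FS = 40.318 / 50.731 = 0.795

FS = 0.79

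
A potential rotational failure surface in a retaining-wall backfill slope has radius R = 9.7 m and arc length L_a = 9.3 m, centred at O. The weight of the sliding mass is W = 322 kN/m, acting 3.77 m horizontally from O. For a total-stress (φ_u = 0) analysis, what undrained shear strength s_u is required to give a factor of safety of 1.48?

s_u = 19.9 kPa

FS = s_u·L_a·R / (W·d), so s_u = FS·W·d / (L_a·R).
s_u = 1.48·322·3.77 / (9.30·9.7) = 1796.6 / 90.21 = 19.92 kPa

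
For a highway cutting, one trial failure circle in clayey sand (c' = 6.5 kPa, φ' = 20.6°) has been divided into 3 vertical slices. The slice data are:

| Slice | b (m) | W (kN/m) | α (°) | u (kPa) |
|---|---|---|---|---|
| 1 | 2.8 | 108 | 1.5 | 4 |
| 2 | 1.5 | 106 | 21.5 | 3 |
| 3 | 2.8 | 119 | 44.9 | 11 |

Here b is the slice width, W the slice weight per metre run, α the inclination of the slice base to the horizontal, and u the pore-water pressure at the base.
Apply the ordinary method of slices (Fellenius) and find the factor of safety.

FS = 1.12

Ordinary method of slices: FS = Σ[c'·Δl_i + (W_i cosα_i − u_i·Δl_i)·tanφ'] / Σ W_i sinα_i, with Δl_i = b_i / cosα_i.
Slice 1: Δl = 2.8/cos1.5° = 2.801 m; N'_1 = 108·cos1.5° − 4·2.801 = 96.8; c'Δl = 18.21; W sinα = 2.8
Slice 2: Δl = 1.5/cos21.5° = 1.612 m; N'_2 = 106·cos21.5° − 3·1.612 = 93.8; c'Δl = 10.48; W sinα = 38.8
Slice 3: Δl = 2.8/cos44.9° = 3.953 m; N'_3 = 119·cos44.9° − 11·3.953 = 40.8; c'Δl = 25.69; W sinα = 84.0
Σc'Δl = 54.4 kN/m; ΣN' = 231.4 kN/m; ΣW sinα = 125.7 kN/m
Resisting = 54.4 + 231.4·tan20.6° = 54.4 + 87.0 = 141.3 kN/m
FS = 141.3 / 125.7 = 1.125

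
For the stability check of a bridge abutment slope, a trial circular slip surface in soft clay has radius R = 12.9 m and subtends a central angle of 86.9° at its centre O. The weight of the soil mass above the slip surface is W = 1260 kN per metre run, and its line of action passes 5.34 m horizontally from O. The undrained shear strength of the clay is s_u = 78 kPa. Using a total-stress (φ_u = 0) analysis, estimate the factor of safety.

Taking moments about the centre O, the resisting moment is provided by the undrained shear strength acting along the arc:
Arc length L_a = R·θ = 12.9·(86.9°·π/180) = 12.9·1.5167 = 19.57 m
M_R = s_u·L_a·R = 78·19.57·12.9 = 19686.6 kN·m/m
M_D = W·d = 1260·5.34 = 6728.4 kN·m/m
FS = M_R / M_D = 19686.6 / 6728.4 = 2.926

FS = 2.93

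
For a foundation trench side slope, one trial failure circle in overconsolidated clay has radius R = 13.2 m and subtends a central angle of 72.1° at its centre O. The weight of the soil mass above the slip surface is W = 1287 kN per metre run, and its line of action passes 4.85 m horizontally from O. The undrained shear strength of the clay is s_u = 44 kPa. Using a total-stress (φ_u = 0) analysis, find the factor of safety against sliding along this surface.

Taking moments about the centre O, the resisting moment is provided by the undrained shear strength acting along the arc:
Arc length L_a = R·θ = 13.2·(72.1°·π/180) = 13.2·1.2584 = 16.61 m
M_R = s_u·L_a·R = 44·16.61·13.2 = 9647.5 kN·m/m
M_D = W·d = 1287·4.85 = 6241.9 kN·m/m
FS = M_R / M_D = 9647.5 / 6241.9 = 1.546

FS = 1.55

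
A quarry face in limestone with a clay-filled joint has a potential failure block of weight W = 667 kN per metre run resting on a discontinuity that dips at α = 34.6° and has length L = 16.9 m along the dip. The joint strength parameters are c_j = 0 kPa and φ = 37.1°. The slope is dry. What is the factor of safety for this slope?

FS = 1.10

Resolving the block weight along and normal to the plane and applying the Mohr–Coulomb strength on the joint:
N' = W cosα = 667·cos34.6° = 549.0 kN/m
Driving force T = W sinα = 667·sin34.6° = 378.8 kN/m
Resisting force R = c_j·L + N'·tanφ = 0·16.9 + 549.0·tan37.1° = 0.0 + 415.2 = 415.2 kN/m
FS = R / T = 415.2 / 378.8 = 1.096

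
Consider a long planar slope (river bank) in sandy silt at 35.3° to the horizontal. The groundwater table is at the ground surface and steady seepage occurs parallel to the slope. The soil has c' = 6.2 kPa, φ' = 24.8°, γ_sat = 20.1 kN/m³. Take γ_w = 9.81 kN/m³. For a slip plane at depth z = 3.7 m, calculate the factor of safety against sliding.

With seepage parallel to the slope and the water table at the surface, the effective normal stress on the slip plane uses the buoyant unit weight γ' = γ_sat − γ_w while the driving shear stress uses γ_sat:
FS = [c' + γ' z cos²β tanφ'] / [γ_sat z sinβ cosβ]
γ' = 20.1 − 9.81 = 10.29 kN/m³
Numerator = 6.2 + 10.29·3.7·cos²35.3°·tan24.8° = 6.2 + 10.29·3.7·0.6661·0.4621 = 17.918 kPa
Denominator = 20.1·3.7·sin35.3°·cos35.3° = 20.1·3.7·0.5779·0.8161 = 35.074 kPa
FS = 17.918 / 35.074 = 0.511

FS = 0.51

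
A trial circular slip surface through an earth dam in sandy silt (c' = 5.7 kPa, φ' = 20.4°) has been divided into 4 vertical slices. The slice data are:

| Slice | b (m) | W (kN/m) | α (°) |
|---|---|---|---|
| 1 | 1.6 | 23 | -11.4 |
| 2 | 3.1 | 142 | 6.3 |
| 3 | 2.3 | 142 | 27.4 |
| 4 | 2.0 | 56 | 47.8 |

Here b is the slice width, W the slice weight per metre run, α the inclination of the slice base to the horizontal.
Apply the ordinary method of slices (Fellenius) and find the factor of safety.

Ordinary method of slices: FS = Σ[c'·Δl_i + (W_i cosα_i)·tanφ'] / Σ W_i sinα_i, with Δl_i = b_i / cosα_i.
Slice 1: Δl = 1.6/cos(-11.4°) = 1.632 m; N'_1 = 23·cos(-11.4°) = 22.5; c'Δl = 9.30; W sinα = -4.5
Slice 2: Δl = 3.1/cos6.3° = 3.119 m; N'_2 = 142·cos6.3° = 141.1; c'Δl = 17.78; W sinα = 15.6
Slice 3: Δl = 2.3/cos27.4° = 2.591 m; N'_3 = 142·cos27.4° = 126.1; c'Δl = 14.77; W sinα = 65.3
Slice 4: Δl = 2.0/cos47.8° = 2.977 m; N'_4 = 56·cos47.8° = 37.6; c'Δl = 16.97; W sinα = 41.5
Σc'Δl = 58.8 kN/m; ΣN' = 327.4 kN/m; ΣW sinα = 117.9 kN/m
Resisting = 58.8 + 327.4·tan20.4° = 58.8 + 121.7 = 180.6 kN/m
FS = 180.6 / 117.9 = 1.532

FS = 1.53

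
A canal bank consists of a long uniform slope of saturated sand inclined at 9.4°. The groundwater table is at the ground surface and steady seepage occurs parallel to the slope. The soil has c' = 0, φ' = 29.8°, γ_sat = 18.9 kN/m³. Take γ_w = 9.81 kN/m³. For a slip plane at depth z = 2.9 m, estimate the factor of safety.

FS = 1.66

With seepage parallel to the slope and the water table at the surface, the effective normal stress on the slip plane uses the buoyant unit weight γ' = γ_sat − γ_w while the driving shear stress uses γ_sat:
FS = [c' + γ' z cos²β tanφ'] / [γ_sat z sinβ cosβ]
(For c' = 0 this reduces to FS = (γ'/γ_sat)·tanφ'/tanβ.)
γ' = 18.9 − 9.81 = 9.09 kN/m³
Numerator = 0.0 + 9.09·2.9·cos²9.4°·tan29.8° = 0.0 + 9.09·2.9·0.9733·0.5727 = 14.694 kPa
Denominator = 18.9·2.9·sin9.4°·cos9.4° = 18.9·2.9·0.1633·0.9866 = 8.832 kPa
FS = 14.694 / 8.832 = 1.664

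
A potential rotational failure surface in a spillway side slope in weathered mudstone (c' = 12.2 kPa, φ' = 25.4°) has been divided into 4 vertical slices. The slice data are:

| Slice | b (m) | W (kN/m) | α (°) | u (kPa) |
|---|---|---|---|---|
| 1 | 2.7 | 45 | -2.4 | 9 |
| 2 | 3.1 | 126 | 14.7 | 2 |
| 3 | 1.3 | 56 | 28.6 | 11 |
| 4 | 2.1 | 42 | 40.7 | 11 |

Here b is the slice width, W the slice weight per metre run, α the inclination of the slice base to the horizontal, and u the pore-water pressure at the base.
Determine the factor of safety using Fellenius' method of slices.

FS = 2.43

Ordinary method of slices: FS = Σ[c'·Δl_i + (W_i cosα_i − u_i·Δl_i)·tanφ'] / Σ W_i sinα_i, with Δl_i = b_i / cosα_i.
Slice 1: Δl = 2.7/cos(-2.4°) = 2.702 m; N'_1 = 45·cos(-2.4°) − 9·2.702 = 20.6; c'Δl = 32.97; W sinα = -1.9
Slice 2: Δl = 3.1/cos14.7° = 3.205 m; N'_2 = 126·cos14.7° − 2·3.205 = 115.5; c'Δl = 39.10; W sinα = 32.0
Slice 3: Δl = 1.3/cos28.6° = 1.481 m; N'_3 = 56·cos28.6° − 11·1.481 = 32.9; c'Δl = 18.06; W sinα = 26.8
Slice 4: Δl = 2.1/cos40.7° = 2.770 m; N'_4 = 42·cos40.7° − 11·2.770 = 1.4; c'Δl = 33.79; W sinα = 27.4
Σc'Δl = 123.9 kN/m; ΣN' = 170.4 kN/m; ΣW sinα = 84.3 kN/m
Resisting = 123.9 + 170.4·tan25.4° = 123.9 + 80.9 = 204.8 kN/m
FS = 204.8 / 84.3 = 2.430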